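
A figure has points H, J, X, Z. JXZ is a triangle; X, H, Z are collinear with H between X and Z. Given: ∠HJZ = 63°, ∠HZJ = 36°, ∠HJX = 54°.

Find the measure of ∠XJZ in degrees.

1. ∠JHZ = 81°  [△JHZ]
2. ∠JZX = 36°  [H on ray ZX]
3. ∠JHX = 99°  [linear pair at H on XZ]
4. ∠HXJ = 27°  [△JXH]
5. ∠JXZ = 27°  [H on ray XZ]
6. ∠XJZ = 117°  [△JXZ]

∠XJZ = 117°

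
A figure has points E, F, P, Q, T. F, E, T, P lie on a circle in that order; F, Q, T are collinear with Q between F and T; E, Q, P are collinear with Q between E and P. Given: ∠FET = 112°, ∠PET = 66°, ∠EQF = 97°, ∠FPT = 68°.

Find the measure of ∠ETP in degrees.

1. ∠PFT = 66°  [same arc TP]
2. ∠PQT = 97°  [vertical angles at Q]
3. ∠FTP = 46°  [△FTP]
4. ∠EPT = 37°  [△TQP]
5. ∠ETP = 77°  [△ETP]

∠ETP = 77°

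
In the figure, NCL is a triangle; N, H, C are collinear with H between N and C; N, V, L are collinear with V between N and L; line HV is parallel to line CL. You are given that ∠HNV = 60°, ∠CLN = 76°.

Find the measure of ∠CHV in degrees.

∠CHV = 136°

1. ∠CNL = 60°  [H on NC, V on NL]
2. ∠LCN = 44°  [△NCL]
3. ∠NHV = 44°  [HV∥CL, corresponding at H]
4. ∠CHV = 136°  [linear pair at H on NC]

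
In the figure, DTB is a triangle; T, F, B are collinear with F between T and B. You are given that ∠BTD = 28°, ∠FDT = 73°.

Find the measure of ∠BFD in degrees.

1. ∠DTF = 28°  [F on ray TB]
2. ∠DFT = 79°  [△DTF]
3. ∠BFD = 101°  [linear pair at F on TB]

∠BFD = 101°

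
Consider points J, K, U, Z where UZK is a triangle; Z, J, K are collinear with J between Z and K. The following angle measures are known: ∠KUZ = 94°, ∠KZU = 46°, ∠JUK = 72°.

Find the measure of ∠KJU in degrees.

∠KJU = 68°

1. ∠UKZ = 40°  [△UZK]
2. ∠JKU = 40°  [J on ray KZ]
3. ∠KJU = 68°  [△UJK]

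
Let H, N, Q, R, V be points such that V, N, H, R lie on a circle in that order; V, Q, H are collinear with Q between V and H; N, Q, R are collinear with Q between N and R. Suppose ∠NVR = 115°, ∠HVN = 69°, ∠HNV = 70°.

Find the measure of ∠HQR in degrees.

∠HQR = 87°

1. ∠NHR = 65°  [cyclic VNHR, opposite ∠V+∠H]
2. ∠HRN = 69°  [same arc NH]
3. ∠NHV = 41°  [△VNH]
4. ∠HNR = 46°  [△NHR]
5. ∠NRV = 41°  [same arc VN]
6. ∠HVR = 46°  [same arc HR]
7. ∠RQV = 93°  [△VQR]
8. ∠HQR = 87°  [linear pair at Q on VH]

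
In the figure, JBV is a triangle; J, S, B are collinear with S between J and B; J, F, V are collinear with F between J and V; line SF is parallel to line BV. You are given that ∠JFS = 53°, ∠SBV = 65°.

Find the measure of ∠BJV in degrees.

∠BJV = 62°

1. ∠BVJ = 53°  [SF∥BV, corresponding at F]
2. ∠JBV = 65°  [S on ray BJ]
3. ∠BJV = 62°  [△JBV]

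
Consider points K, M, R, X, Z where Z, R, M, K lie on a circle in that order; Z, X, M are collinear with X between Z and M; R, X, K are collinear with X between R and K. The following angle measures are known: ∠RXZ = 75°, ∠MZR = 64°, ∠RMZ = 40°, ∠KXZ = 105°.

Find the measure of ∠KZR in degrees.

1. ∠KRZ = 41°  [△ZXR]
2. ∠RKZ = 40°  [same arc ZR]
3. ∠KZR = 99°  [△ZRK]

∠KZR = 99°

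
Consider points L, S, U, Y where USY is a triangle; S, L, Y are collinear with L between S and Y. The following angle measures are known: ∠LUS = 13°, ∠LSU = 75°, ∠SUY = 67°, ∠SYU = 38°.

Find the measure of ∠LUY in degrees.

1. ∠SLU = 92°  [△USL]
2. ∠LYU = 38°  [L on ray YS]
3. ∠ULY = 88°  [linear pair at L on SY]
4. ∠LUY = 54°  [△ULY]

∠LUY = 54°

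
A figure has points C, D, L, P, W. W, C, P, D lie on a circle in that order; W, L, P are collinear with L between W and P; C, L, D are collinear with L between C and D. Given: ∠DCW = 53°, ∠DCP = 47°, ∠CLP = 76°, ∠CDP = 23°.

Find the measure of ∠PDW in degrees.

1. ∠DPW = 53°  [same arc WD]
2. ∠DWP = 47°  [same arc PD]
3. ∠PDW = 80°  [△WPD]

∠PDW = 80°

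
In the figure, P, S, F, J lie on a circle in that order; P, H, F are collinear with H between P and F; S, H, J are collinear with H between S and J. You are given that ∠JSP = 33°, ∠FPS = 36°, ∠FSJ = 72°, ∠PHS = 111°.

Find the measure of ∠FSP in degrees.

1. ∠JFP = 33°  [same arc PJ]
2. ∠FPJ = 72°  [same arc FJ]
3. ∠FJP = 75°  [△PFJ]
4. ∠FSP = 105°  [cyclic PSFJ, opposite ∠S+∠J]

∠FSP = 105°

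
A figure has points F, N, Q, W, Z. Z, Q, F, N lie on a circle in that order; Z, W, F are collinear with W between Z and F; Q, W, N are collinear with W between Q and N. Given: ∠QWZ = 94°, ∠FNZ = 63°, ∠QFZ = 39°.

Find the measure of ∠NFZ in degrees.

∠NFZ = 62°

1. ∠FWN = 94°  [vertical angles at W]
2. ∠QNZ = 39°  [same arc ZQ]
3. ∠NWZ = 86°  [linear pair at W on ZF]
4. ∠FZN = 55°  [△ZWN]
5. ∠NFZ = 62°  [△ZFN]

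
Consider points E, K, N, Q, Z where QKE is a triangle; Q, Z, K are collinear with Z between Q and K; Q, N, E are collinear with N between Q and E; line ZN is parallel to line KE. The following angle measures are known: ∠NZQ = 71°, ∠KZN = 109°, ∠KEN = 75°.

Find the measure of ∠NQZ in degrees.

∠NQZ = 34°

1. ∠EKQ = 71°  [ZN∥KE, corresponding at Z]
2. ∠KEQ = 75°  [N on ray EQ]
3. ∠EQK = 34°  [△QKE]
4. ∠NQZ = 34°  [Z on QK, N on QE]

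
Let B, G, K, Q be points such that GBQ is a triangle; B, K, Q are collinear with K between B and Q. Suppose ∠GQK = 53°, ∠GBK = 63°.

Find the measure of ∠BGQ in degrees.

1. ∠BQG = 53°  [K on ray QB]
2. ∠GBQ = 63°  [K on ray BQ]
3. ∠BGQ = 64°  [△GBQ]

∠BGQ = 64°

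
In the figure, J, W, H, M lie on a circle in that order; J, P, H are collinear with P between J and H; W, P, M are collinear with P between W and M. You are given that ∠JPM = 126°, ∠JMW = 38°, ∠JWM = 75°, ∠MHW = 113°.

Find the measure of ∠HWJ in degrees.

∠HWJ = 91°

1. ∠HJM = 16°  [△JPM]
2. ∠JHM = 75°  [same arc JM]
3. ∠HMJ = 89°  [△JHM]
4. ∠HWJ = 91°  [cyclic JWHM, opposite ∠W+∠M]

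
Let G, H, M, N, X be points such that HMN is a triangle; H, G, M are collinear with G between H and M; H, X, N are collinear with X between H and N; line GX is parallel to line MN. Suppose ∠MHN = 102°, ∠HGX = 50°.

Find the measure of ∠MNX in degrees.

1. ∠GHX = 102°  [G on HM, X on HN]
2. ∠GXH = 28°  [△HGX]
3. ∠GXN = 152°  [linear pair at X on HN]
4. ∠MNX = 28°  [GX∥MN, co-interior at N–X]

∠MNX = 28°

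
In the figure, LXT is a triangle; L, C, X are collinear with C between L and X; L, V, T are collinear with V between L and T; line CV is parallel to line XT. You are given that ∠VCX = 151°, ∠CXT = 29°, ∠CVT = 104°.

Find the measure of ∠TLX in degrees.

1. ∠LCV = 29°  [linear pair at C on LX]
2. ∠CVL = 76°  [linear pair at V on LT]
3. ∠CLV = 75°  [△LCV]
4. ∠TLX = 75°  [C on LX, V on LT]

∠TLX = 75°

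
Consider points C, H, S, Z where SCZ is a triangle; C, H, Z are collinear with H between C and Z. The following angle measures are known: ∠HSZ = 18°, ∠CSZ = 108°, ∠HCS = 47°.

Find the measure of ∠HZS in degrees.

∠HZS = 25°

1. ∠SCZ = 47°  [H on ray CZ]
2. ∠CZS = 25°  [△SCZ]
3. ∠HZS = 25°  [H on ray ZC]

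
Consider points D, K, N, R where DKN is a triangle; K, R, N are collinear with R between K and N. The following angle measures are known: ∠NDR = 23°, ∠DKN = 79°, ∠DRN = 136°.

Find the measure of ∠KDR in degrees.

1. ∠DKR = 79°  [R on ray KN]
2. ∠DRK = 44°  [linear pair at R on KN]
3. ∠KDR = 57°  [△DKR]

∠KDR = 57°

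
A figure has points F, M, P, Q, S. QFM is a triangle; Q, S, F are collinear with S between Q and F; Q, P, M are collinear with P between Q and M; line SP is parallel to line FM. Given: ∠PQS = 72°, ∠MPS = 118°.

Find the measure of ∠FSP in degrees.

1. ∠QPS = 62°  [linear pair at P on QM]
2. ∠PSQ = 46°  [△QSP]
3. ∠FSP = 134°  [linear pair at S on QF]

∠FSP = 134°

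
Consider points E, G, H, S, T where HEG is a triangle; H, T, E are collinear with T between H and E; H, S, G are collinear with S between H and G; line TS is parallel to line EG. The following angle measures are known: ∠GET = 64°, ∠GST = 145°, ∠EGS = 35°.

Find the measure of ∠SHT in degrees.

∠SHT = 81°

1. ∠GEH = 64°  [T on ray EH]
2. ∠HST = 35°  [linear pair at S on HG]
3. ∠HTS = 64°  [TS∥EG, corresponding at T]
4. ∠SHT = 81°  [△HTS]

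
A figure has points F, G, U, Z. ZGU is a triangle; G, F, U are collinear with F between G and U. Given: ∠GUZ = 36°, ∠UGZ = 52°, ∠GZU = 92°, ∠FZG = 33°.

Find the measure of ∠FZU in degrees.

1. ∠FUZ = 36°  [F on ray UG]
2. ∠FGZ = 52°  [F on ray GU]
3. ∠GFZ = 95°  [△ZGF]
4. ∠UFZ = 85°  [linear pair at F on GU]
5. ∠FZU = 59°  [△ZFU]

∠FZU = 59°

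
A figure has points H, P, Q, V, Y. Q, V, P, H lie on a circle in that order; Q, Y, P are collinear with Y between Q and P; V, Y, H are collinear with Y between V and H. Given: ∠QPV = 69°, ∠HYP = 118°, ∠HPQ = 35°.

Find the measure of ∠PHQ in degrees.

∠PHQ = 96°

1. ∠QHV = 69°  [same arc QV]
2. ∠HYQ = 62°  [linear pair at Y on QP]
3. ∠HQP = 49°  [△QYH]
4. ∠PHQ = 96°  [△QPH]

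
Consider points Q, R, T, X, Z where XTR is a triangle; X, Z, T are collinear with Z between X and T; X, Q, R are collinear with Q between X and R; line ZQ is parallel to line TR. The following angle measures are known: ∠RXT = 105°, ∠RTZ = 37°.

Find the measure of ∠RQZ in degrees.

1. ∠RTX = 37°  [Z on ray TX]
2. ∠TRX = 38°  [△XTR]
3. ∠XQZ = 38°  [ZQ∥TR, corresponding at Q]
4. ∠RQZ = 142°  [linear pair at Q on XR]

∠RQZ = 142°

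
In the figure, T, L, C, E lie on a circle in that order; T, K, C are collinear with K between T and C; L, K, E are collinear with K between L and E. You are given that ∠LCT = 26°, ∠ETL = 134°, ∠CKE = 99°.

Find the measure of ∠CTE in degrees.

1. ∠LET = 26°  [same arc TL]
2. ∠EKT = 81°  [linear pair at K on TC]
3. ∠CTE = 73°  [△TKE]

∠CTE = 73°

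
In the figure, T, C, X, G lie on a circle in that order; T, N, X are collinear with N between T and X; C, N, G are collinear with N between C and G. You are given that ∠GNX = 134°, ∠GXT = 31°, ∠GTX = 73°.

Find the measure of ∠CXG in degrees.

1. ∠CGX = 15°  [△XNG]
2. ∠GCX = 73°  [same arc XG]
3. ∠CXG = 92°  [△CXG]

∠CXG = 92°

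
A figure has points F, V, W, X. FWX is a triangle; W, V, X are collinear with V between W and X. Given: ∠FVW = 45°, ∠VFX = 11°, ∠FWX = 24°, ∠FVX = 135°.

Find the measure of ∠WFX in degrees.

∠WFX = 122°

1. ∠FXV = 34°  [△FVX]
2. ∠FXW = 34°  [V on ray XW]
3. ∠WFX = 122°  [△FWX]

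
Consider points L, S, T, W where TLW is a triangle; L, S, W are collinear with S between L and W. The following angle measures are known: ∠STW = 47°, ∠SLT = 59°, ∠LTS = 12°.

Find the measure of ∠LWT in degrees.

1. ∠LST = 109°  [△TLS]
2. ∠TSW = 71°  [linear pair at S on LW]
3. ∠SWT = 62°  [△TSW]
4. ∠LWT = 62°  [S on ray WL]

∠LWT = 62°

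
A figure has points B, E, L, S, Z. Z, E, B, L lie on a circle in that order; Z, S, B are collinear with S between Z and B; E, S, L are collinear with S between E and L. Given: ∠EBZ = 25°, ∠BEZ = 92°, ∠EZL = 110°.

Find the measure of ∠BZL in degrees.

1. ∠BZE = 63°  [△ZEB]
2. ∠EBL = 70°  [cyclic ZEBL, opposite ∠Z+∠B]
3. ∠BLE = 63°  [same arc EB]
4. ∠BEL = 47°  [△EBL]
5. ∠BZL = 47°  [same arc BL]

∠BZL = 47°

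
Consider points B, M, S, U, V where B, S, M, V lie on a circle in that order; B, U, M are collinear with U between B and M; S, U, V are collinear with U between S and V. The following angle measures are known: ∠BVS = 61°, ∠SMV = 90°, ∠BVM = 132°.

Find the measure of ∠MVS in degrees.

1. ∠BMS = 61°  [same arc BS]
2. ∠BSM = 48°  [cyclic BSMV, opposite ∠S+∠V]
3. ∠MBS = 71°  [△BSM]
4. ∠MVS = 71°  [same arc SM]

∠MVS = 71°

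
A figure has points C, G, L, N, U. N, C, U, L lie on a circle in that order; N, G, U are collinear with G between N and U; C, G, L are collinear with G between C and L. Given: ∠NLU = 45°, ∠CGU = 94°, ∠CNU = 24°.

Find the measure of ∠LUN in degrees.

1. ∠LGN = 94°  [vertical angles at G]
2. ∠CLU = 24°  [same arc CU]
3. ∠LGU = 86°  [linear pair at G on NU]
4. ∠LUN = 70°  [△UGL]

∠LUN = 70°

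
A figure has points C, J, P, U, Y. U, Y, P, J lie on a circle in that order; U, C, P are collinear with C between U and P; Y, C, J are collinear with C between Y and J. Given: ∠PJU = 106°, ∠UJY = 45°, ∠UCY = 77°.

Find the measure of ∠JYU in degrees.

∠JYU = 42°

1. ∠PYU = 74°  [cyclic UYPJ, opposite ∠Y+∠J]
2. ∠UPY = 45°  [same arc UY]
3. ∠PUY = 61°  [△UYP]
4. ∠JYU = 42°  [△UCY]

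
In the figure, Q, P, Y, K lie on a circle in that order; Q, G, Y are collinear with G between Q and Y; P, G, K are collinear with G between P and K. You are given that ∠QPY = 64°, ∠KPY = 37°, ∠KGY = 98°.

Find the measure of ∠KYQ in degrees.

∠KYQ = 27°

1. ∠QKY = 116°  [cyclic QPYK, opposite ∠P+∠K]
2. ∠KQY = 37°  [same arc YK]
3. ∠KYQ = 27°  [△QYK]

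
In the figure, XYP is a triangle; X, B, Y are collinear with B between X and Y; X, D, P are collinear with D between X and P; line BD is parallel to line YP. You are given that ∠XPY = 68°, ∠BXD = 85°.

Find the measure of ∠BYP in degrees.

1. ∠BDX = 68°  [BD∥YP, corresponding at D]
2. ∠DBX = 27°  [△XBD]
3. ∠DBY = 153°  [linear pair at B on XY]
4. ∠BYP = 27°  [BD∥YP, co-interior at Y–B]

∠BYP = 27°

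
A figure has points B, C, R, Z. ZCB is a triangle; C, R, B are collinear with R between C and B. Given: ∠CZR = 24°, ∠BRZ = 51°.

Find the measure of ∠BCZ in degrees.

∠BCZ = 27°

1. ∠CRZ = 129°  [linear pair at R on CB]
2. ∠RCZ = 27°  [△ZCR]
3. ∠BCZ = 27°  [R on ray CB]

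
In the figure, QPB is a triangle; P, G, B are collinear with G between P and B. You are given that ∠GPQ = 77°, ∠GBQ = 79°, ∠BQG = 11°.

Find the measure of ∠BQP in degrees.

1. ∠BPQ = 77°  [G on ray PB]
2. ∠PBQ = 79°  [G on ray BP]
3. ∠BQP = 24°  [△QPB]

∠BQP = 24°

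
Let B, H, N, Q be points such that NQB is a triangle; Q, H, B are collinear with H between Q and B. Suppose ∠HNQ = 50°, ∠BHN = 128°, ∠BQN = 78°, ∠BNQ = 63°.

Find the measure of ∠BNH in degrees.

1. ∠NBQ = 39°  [△NQB]
2. ∠HBN = 39°  [H on ray BQ]
3. ∠BNH = 13°  [△NHB]

∠BNH = 13°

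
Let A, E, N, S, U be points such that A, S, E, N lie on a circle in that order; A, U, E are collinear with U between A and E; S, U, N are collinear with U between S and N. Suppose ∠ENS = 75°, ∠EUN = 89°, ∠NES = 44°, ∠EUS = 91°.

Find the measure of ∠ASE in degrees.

1. ∠EAS = 75°  [same arc SE]
2. ∠ESN = 61°  [△SEN]
3. ∠AES = 28°  [△SUE]
4. ∠ASE = 77°  [△ASE]

∠ASE = 77°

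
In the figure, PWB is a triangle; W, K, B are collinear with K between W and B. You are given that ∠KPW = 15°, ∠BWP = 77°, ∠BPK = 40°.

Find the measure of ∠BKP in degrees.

1. ∠KWP = 77°  [K on ray WB]
2. ∠PKW = 88°  [△PWK]
3. ∠BKP = 92°  [linear pair at K on WB]

∠BKP = 92°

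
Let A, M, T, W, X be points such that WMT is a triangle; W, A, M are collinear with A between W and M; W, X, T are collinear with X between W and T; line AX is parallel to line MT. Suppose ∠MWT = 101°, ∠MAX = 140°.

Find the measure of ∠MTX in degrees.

∠MTX = 39°

1. ∠AWX = 101°  [A on WM, X on WT]
2. ∠WAX = 40°  [linear pair at A on WM]
3. ∠AXW = 39°  [△WAX]
4. ∠AXT = 141°  [linear pair at X on WT]
5. ∠MTX = 39°  [AX∥MT, co-interior at T–X]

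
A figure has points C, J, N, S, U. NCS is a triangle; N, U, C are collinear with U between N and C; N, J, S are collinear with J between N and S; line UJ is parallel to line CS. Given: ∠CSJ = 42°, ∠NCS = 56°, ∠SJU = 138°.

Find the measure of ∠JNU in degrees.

∠JNU = 82°

1. ∠CSN = 42°  [J on ray SN]
2. ∠CNS = 82°  [△NCS]
3. ∠JNU = 82°  [U on NC, J on NS]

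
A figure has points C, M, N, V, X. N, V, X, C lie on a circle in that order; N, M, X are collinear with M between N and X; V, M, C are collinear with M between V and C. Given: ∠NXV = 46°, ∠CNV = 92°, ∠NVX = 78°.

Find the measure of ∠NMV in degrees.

1. ∠NCV = 46°  [same arc NV]
2. ∠VNX = 56°  [△NVX]
3. ∠CVN = 42°  [△NVC]
4. ∠NMV = 82°  [△NMV]

∠NMV = 82°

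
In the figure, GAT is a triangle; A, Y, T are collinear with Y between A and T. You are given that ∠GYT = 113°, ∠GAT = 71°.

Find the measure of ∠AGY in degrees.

1. ∠AYG = 67°  [linear pair at Y on AT]
2. ∠GAY = 71°  [Y on ray AT]
3. ∠AGY = 42°  [△GAY]

∠AGY = 42°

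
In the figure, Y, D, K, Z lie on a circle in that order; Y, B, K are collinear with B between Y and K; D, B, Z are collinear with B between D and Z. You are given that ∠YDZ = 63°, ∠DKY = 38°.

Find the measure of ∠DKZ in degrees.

1. ∠DZY = 38°  [same arc YD]
2. ∠DYZ = 79°  [△YDZ]
3. ∠DKZ = 101°  [cyclic YDKZ, opposite ∠Y+∠K]

∠DKZ = 101°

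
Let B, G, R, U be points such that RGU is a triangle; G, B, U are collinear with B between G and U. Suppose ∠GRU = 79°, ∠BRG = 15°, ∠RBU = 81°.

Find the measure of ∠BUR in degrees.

1. ∠GBR = 99°  [linear pair at B on GU]
2. ∠BGR = 66°  [△RGB]
3. ∠RGU = 66°  [B on ray GU]
4. ∠GUR = 35°  [△RGU]
5. ∠BUR = 35°  [B on ray UG]

∠BUR = 35°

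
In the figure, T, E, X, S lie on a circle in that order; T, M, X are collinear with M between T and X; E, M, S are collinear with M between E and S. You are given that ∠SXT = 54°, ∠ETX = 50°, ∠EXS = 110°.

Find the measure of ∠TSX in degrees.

1. ∠ESX = 50°  [same arc EX]
2. ∠SEX = 20°  [△EXS]
3. ∠STX = 20°  [same arc XS]
4. ∠TSX = 106°  [△TXS]

∠TSX = 106°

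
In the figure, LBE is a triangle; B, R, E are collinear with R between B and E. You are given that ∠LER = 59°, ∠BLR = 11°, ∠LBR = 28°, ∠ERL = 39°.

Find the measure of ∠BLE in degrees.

∠BLE = 93°

1. ∠BEL = 59°  [R on ray EB]
2. ∠EBL = 28°  [R on ray BE]
3. ∠BLE = 93°  [△LBE]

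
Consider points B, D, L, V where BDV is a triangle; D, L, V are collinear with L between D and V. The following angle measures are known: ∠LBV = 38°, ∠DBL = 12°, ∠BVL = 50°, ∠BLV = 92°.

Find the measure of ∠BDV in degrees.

1. ∠BLD = 88°  [linear pair at L on DV]
2. ∠BDL = 80°  [△BDL]
3. ∠BDV = 80°  [L on ray DV]

∠BDV = 80°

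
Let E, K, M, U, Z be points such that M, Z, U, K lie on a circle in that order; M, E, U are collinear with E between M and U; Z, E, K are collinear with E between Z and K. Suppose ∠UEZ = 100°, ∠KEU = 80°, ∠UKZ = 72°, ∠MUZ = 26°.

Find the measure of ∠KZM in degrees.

∠KZM = 28°

1. ∠MEZ = 80°  [linear pair at E on MU]
2. ∠UMZ = 72°  [same arc ZU]
3. ∠KZM = 28°  [△MEZ]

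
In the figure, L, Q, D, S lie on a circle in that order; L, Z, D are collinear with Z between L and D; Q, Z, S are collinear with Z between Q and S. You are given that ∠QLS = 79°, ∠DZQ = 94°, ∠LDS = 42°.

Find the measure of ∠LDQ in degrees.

1. ∠LQS = 42°  [same arc LS]
2. ∠LSQ = 59°  [△LQS]
3. ∠LDQ = 59°  [same arc LQ]

∠LDQ = 59°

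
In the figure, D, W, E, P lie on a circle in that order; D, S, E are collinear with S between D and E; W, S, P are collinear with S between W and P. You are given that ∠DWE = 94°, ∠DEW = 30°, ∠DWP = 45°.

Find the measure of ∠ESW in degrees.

1. ∠EDW = 56°  [△DWE]
2. ∠DSW = 79°  [△DSW]
3. ∠ESW = 101°  [linear pair at S on DE]

∠ESW = 101°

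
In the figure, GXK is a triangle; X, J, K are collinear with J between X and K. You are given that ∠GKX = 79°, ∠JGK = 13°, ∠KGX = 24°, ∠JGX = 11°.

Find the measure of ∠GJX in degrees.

∠GJX = 92°

1. ∠GKJ = 79°  [J on ray KX]
2. ∠GJK = 88°  [△GJK]
3. ∠GJX = 92°  [linear pair at J on XK]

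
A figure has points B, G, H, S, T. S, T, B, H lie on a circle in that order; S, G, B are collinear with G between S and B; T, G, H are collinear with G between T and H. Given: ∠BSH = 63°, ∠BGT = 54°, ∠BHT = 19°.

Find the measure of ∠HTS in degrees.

∠HTS = 35°

1. ∠SGT = 126°  [linear pair at G on SB]
2. ∠BST = 19°  [same arc TB]
3. ∠HTS = 35°  [△SGT]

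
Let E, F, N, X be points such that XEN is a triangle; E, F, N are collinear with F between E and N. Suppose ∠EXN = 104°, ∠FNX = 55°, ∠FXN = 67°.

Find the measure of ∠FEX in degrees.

∠FEX = 21°

1. ∠ENX = 55°  [F on ray NE]
2. ∠NEX = 21°  [△XEN]
3. ∠FEX = 21°  [F on ray EN]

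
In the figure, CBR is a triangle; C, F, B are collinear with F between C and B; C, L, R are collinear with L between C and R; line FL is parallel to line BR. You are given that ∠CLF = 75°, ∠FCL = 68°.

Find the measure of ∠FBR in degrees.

∠FBR = 37°

1. ∠CFL = 37°  [△CFL]
2. ∠BFL = 143°  [linear pair at F on CB]
3. ∠FBR = 37°  [FL∥BR, co-interior at B–F]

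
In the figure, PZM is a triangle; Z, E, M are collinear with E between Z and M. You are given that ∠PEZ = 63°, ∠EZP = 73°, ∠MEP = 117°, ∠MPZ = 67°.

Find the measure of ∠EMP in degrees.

∠EMP = 40°

1. ∠MZP = 73°  [E on ray ZM]
2. ∠PMZ = 40°  [△PZM]
3. ∠EMP = 40°  [E on ray MZ]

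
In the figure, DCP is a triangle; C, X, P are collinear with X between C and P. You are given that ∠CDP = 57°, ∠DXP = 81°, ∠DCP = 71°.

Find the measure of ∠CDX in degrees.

∠CDX = 10°

1. ∠CXD = 99°  [linear pair at X on CP]
2. ∠DCX = 71°  [X on ray CP]
3. ∠CDX = 10°  [△DCX]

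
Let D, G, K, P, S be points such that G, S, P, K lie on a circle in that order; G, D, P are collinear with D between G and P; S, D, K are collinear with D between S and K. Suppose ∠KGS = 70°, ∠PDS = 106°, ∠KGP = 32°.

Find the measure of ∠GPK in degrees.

1. ∠KPS = 110°  [cyclic GSPK, opposite ∠G+∠P]
2. ∠GDK = 106°  [vertical angles at D]
3. ∠KSP = 32°  [same arc PK]
4. ∠PKS = 38°  [△SPK]
5. ∠KDP = 74°  [linear pair at D on GP]
6. ∠GPK = 68°  [△PDK]

∠GPK = 68°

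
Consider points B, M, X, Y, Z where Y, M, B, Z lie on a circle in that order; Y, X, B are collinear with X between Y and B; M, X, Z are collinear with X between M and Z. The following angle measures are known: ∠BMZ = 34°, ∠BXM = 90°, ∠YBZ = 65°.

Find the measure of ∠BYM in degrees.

1. ∠MXY = 90°  [linear pair at X on YB]
2. ∠YMZ = 65°  [same arc YZ]
3. ∠BYM = 25°  [△YXM]

∠BYM = 25°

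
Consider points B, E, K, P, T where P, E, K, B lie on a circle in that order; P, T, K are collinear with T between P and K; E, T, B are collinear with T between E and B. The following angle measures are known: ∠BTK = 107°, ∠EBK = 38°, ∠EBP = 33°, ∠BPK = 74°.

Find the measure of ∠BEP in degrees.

1. ∠ETP = 107°  [vertical angles at T]
2. ∠EPK = 38°  [same arc EK]
3. ∠BEP = 35°  [△PTE]

∠BEP = 35°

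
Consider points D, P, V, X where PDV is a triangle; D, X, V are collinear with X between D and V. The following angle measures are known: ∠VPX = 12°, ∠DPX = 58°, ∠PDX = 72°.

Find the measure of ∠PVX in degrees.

∠PVX = 38°

1. ∠DXP = 50°  [△PDX]
2. ∠PXV = 130°  [linear pair at X on DV]
3. ∠PVX = 38°  [△PXV]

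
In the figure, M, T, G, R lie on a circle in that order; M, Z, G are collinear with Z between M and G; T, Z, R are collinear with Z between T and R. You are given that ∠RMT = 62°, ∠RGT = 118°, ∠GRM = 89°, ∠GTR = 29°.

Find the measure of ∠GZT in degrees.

∠GZT = 95°

1. ∠GRT = 33°  [△TGR]
2. ∠GTM = 91°  [cyclic MTGR, opposite ∠T+∠R]
3. ∠GMT = 33°  [same arc TG]
4. ∠MGT = 56°  [△MTG]
5. ∠GZT = 95°  [△TZG]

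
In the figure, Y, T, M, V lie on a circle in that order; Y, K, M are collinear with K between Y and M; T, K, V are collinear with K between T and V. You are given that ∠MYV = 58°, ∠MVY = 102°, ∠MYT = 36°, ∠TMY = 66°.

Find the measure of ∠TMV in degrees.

1. ∠MTV = 58°  [same arc MV]
2. ∠MVT = 36°  [same arc TM]
3. ∠TMV = 86°  [△TMV]

∠TMV = 86°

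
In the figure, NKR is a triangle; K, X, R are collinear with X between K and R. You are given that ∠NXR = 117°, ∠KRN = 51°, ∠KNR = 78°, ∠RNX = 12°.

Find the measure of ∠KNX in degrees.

1. ∠KXN = 63°  [linear pair at X on KR]
2. ∠NKR = 51°  [△NKR]
3. ∠NKX = 51°  [X on ray KR]
4. ∠KNX = 66°  [△NKX]

∠KNX = 66°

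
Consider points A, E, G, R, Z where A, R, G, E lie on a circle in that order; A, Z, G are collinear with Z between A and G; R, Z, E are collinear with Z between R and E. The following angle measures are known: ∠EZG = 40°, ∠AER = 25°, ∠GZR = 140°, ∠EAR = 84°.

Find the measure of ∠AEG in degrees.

∠AEG = 94°

1. ∠AZE = 140°  [linear pair at Z on AG]
2. ∠ARE = 71°  [△ARE]
3. ∠EAG = 15°  [△AZE]
4. ∠AGE = 71°  [same arc AE]
5. ∠AEG = 94°  [△AGE]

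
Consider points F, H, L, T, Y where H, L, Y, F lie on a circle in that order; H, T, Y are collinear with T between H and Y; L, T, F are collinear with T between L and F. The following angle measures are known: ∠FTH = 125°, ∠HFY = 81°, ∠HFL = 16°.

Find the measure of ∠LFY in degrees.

∠LFY = 65°

1. ∠FTY = 55°  [linear pair at T on HY]
2. ∠FHY = 39°  [△HTF]
3. ∠FYH = 60°  [△HYF]
4. ∠LFY = 65°  [△YTF]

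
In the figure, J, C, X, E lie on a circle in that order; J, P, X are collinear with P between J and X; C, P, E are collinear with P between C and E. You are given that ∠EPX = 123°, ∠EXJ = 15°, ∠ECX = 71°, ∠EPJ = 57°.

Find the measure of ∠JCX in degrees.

1. ∠CPJ = 123°  [vertical angles at P]
2. ∠ECJ = 15°  [same arc JE]
3. ∠CPX = 57°  [vertical angles at P]
4. ∠CJX = 42°  [△JPC]
5. ∠CXJ = 52°  [△CPX]
6. ∠JCX = 86°  [△JCX]

∠JCX = 86°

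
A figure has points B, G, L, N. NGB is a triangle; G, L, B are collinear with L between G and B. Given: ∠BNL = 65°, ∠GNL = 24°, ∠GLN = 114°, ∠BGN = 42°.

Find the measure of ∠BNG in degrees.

1. ∠BLN = 66°  [linear pair at L on GB]
2. ∠LBN = 49°  [△NLB]
3. ∠GBN = 49°  [L on ray BG]
4. ∠BNG = 89°  [△NGB]

∠BNG = 89°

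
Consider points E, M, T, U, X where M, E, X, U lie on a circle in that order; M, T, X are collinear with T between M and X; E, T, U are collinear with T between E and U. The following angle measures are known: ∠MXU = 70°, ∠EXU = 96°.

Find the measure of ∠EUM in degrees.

∠EUM = 26°

1. ∠MEU = 70°  [same arc MU]
2. ∠EMU = 84°  [cyclic MEXU, opposite ∠M+∠X]
3. ∠EUM = 26°  [△MEU]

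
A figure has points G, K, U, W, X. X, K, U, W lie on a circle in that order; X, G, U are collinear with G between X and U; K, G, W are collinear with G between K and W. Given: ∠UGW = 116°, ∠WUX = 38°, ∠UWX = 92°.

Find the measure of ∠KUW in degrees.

∠KUW = 104°

1. ∠WGX = 64°  [linear pair at G on XU]
2. ∠WKX = 38°  [same arc XW]
3. ∠UXW = 50°  [△XUW]
4. ∠KWX = 66°  [△XGW]
5. ∠KXW = 76°  [△XKW]
6. ∠KUW = 104°  [cyclic XKUW, opposite ∠X+∠U]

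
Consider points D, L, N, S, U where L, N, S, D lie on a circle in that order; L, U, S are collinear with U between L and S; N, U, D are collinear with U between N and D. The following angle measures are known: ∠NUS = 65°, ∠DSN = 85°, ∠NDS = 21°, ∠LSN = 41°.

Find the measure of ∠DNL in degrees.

1. ∠LUN = 115°  [linear pair at U on LS]
2. ∠NLS = 21°  [same arc NS]
3. ∠DNL = 44°  [△LUN]

∠DNL = 44°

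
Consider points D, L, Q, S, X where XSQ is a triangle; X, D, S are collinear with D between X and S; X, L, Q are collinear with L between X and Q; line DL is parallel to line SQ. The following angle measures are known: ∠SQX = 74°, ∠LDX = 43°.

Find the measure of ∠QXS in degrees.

∠QXS = 63°

1. ∠DLX = 74°  [DL∥SQ, corresponding at L]
2. ∠DXL = 63°  [△XDL]
3. ∠QXS = 63°  [D on XS, L on XQ]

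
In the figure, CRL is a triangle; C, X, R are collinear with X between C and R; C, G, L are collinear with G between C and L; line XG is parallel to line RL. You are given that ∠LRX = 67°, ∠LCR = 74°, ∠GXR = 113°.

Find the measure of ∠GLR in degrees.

1. ∠CRL = 67°  [X on ray RC]
2. ∠CLR = 39°  [△CRL]
3. ∠GLR = 39°  [G on ray LC]

∠GLR = 39°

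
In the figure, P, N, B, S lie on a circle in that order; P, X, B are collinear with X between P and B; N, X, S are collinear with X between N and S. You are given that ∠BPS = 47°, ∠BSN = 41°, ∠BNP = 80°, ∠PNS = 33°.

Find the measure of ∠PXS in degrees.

∠PXS = 74°

1. ∠BNS = 47°  [same arc BS]
2. ∠BPN = 41°  [same arc NB]
3. ∠NBP = 59°  [△PNB]
4. ∠BXN = 74°  [△NXB]
5. ∠PXS = 74°  [vertical angles at X]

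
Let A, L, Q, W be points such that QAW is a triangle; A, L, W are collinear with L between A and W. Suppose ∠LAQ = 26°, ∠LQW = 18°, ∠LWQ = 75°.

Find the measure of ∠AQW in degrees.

∠AQW = 79°

1. ∠QAW = 26°  [L on ray AW]
2. ∠AWQ = 75°  [L on ray WA]
3. ∠AQW = 79°  [△QAW]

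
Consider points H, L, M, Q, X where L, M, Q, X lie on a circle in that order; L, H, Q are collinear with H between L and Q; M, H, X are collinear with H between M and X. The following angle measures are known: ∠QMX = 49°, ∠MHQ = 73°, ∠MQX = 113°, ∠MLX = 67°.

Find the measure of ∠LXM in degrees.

1. ∠QLX = 49°  [same arc QX]
2. ∠LHX = 73°  [vertical angles at H]
3. ∠LXM = 58°  [△LHX]

∠LXM = 58°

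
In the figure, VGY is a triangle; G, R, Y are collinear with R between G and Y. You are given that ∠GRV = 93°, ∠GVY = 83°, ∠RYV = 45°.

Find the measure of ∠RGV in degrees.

∠RGV = 52°

1. ∠GYV = 45°  [R on ray YG]
2. ∠VGY = 52°  [△VGY]
3. ∠RGV = 52°  [R on ray GY]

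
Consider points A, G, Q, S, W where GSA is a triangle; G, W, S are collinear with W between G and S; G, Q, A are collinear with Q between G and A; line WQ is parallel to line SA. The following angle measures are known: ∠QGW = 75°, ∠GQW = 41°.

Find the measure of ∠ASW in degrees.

1. ∠GWQ = 64°  [△GWQ]
2. ∠QWS = 116°  [linear pair at W on GS]
3. ∠ASW = 64°  [WQ∥SA, co-interior at S–W]

∠ASW = 64°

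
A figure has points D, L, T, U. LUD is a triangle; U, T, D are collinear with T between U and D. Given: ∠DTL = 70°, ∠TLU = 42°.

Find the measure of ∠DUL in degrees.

1. ∠LTU = 110°  [linear pair at T on UD]
2. ∠LUT = 28°  [△LUT]
3. ∠DUL = 28°  [T on ray UD]

∠DUL = 28°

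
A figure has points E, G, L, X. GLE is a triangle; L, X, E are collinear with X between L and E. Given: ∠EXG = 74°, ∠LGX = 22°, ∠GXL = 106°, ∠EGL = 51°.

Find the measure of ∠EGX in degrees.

1. ∠GLX = 52°  [△GLX]
2. ∠ELG = 52°  [X on ray LE]
3. ∠GEL = 77°  [△GLE]
4. ∠GEX = 77°  [X on ray EL]
5. ∠EGX = 29°  [△GXE]

∠EGX = 29°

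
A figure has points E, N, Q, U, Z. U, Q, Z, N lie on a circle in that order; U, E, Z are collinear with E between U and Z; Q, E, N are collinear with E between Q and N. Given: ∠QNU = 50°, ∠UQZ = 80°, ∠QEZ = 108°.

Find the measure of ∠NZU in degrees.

1. ∠QZU = 50°  [same arc UQ]
2. ∠QUZ = 50°  [△UQZ]
3. ∠NEU = 108°  [vertical angles at E]
4. ∠QNZ = 50°  [same arc QZ]
5. ∠NEZ = 72°  [linear pair at E on UZ]
6. ∠NZU = 58°  [△ZEN]

∠NZU = 58°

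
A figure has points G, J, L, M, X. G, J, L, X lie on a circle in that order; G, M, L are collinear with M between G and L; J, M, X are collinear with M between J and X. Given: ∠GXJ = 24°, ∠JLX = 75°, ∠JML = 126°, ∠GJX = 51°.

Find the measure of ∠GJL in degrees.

∠GJL = 81°

1. ∠GLJ = 24°  [same arc GJ]
2. ∠GMJ = 54°  [linear pair at M on GL]
3. ∠JGL = 75°  [△GMJ]
4. ∠GJL = 81°  [△GJL]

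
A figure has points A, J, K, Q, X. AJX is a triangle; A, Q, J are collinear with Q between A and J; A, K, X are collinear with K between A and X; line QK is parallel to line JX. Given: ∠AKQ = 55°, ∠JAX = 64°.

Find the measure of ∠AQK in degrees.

∠AQK = 61°

1. ∠AXJ = 55°  [QK∥JX, corresponding at K]
2. ∠AJX = 61°  [△AJX]
3. ∠AQK = 61°  [QK∥JX, corresponding at Q]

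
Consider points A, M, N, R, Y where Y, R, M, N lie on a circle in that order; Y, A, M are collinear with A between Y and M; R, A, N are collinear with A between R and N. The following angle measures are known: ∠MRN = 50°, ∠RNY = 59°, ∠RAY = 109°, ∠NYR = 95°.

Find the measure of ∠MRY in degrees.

∠MRY = 76°

1. ∠RMY = 59°  [same arc YR]
2. ∠NRY = 26°  [△YRN]
3. ∠MYR = 45°  [△YAR]
4. ∠MRY = 76°  [△YRM]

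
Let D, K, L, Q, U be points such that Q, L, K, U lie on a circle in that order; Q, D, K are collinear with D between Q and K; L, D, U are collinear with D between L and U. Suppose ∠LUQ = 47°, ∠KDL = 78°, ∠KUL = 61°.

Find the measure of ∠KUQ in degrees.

1. ∠LKQ = 47°  [same arc QL]
2. ∠KQL = 61°  [same arc LK]
3. ∠KLQ = 72°  [△QLK]
4. ∠KUQ = 108°  [cyclic QLKU, opposite ∠L+∠U]

∠KUQ = 108°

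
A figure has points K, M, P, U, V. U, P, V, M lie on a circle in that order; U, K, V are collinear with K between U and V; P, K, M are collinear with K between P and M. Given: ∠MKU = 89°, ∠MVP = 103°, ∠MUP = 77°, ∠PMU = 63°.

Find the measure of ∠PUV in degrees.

∠PUV = 49°

1. ∠PKV = 89°  [vertical angles at K]
2. ∠MPU = 40°  [△UPM]
3. ∠PKU = 91°  [linear pair at K on UV]
4. ∠PUV = 49°  [△UKP]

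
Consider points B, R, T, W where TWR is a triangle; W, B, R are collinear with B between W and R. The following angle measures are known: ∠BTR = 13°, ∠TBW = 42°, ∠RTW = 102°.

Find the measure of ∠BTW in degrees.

1. ∠RBT = 138°  [linear pair at B on WR]
2. ∠BRT = 29°  [△TBR]
3. ∠TRW = 29°  [B on ray RW]
4. ∠RWT = 49°  [△TWR]
5. ∠BWT = 49°  [B on ray WR]
6. ∠BTW = 89°  [△TWB]

∠BTW = 89°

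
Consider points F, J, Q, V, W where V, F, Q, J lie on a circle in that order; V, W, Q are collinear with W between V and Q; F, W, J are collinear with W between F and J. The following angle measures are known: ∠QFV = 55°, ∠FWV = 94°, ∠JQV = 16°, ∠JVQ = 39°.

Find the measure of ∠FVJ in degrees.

1. ∠JWQ = 94°  [vertical angles at W]
2. ∠FJQ = 70°  [△QWJ]
3. ∠JFQ = 39°  [same arc QJ]
4. ∠FQJ = 71°  [△FQJ]
5. ∠FVJ = 109°  [cyclic VFQJ, opposite ∠V+∠Q]

∠FVJ = 109°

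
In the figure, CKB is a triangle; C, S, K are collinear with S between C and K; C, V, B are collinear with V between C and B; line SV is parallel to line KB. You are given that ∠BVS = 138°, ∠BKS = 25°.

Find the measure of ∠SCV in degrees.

∠SCV = 113°

1. ∠CVS = 42°  [linear pair at V on CB]
2. ∠BKC = 25°  [S on ray KC]
3. ∠CBK = 42°  [SV∥KB, corresponding at V]
4. ∠BCK = 113°  [△CKB]
5. ∠SCV = 113°  [S on CK, V on CB]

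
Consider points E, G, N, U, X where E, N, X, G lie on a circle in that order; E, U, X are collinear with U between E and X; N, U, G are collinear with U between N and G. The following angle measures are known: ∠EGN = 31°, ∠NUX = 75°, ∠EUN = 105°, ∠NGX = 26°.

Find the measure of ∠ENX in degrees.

1. ∠EXN = 31°  [same arc EN]
2. ∠NEX = 26°  [same arc NX]
3. ∠ENX = 123°  [△ENX]

∠ENX = 123°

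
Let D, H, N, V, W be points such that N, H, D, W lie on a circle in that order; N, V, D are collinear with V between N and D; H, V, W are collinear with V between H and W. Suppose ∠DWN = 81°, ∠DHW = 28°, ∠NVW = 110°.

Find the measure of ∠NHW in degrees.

1. ∠DNW = 28°  [same arc DW]
2. ∠NDW = 71°  [△NDW]
3. ∠NHW = 71°  [same arc NW]

∠NHW = 71°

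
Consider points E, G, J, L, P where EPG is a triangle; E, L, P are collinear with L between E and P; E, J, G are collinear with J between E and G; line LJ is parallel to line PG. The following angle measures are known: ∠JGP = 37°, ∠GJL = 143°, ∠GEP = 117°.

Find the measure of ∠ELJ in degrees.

1. ∠EJL = 37°  [linear pair at J on EG]
2. ∠JEL = 117°  [L on EP, J on EG]
3. ∠ELJ = 26°  [△ELJ]

∠ELJ = 26°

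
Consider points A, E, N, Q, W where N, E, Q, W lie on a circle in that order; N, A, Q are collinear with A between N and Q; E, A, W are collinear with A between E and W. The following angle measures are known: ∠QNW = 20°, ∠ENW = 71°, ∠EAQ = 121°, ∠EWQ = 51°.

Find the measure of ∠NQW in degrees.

∠NQW = 70°

1. ∠NAW = 121°  [vertical angles at A]
2. ∠QAW = 59°  [linear pair at A on NQ]
3. ∠NQW = 70°  [△QAW]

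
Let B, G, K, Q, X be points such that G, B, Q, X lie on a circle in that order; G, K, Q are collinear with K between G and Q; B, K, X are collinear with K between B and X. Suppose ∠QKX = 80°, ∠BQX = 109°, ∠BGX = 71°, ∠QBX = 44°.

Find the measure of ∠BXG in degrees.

∠BXG = 36°

1. ∠GKX = 100°  [linear pair at K on GQ]
2. ∠QGX = 44°  [same arc QX]
3. ∠BXG = 36°  [△GKX]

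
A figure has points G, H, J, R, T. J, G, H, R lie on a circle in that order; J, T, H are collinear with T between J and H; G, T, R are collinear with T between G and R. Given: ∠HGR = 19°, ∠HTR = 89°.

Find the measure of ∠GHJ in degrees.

∠GHJ = 70°

1. ∠HJR = 19°  [same arc HR]
2. ∠JTR = 91°  [linear pair at T on JH]
3. ∠GRJ = 70°  [△JTR]
4. ∠GHJ = 70°  [same arc JG]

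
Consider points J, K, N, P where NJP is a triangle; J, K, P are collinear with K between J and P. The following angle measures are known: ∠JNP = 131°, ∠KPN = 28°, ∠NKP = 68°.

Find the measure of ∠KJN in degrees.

1. ∠JPN = 28°  [K on ray PJ]
2. ∠NJP = 21°  [△NJP]
3. ∠KJN = 21°  [K on ray JP]

∠KJN = 21°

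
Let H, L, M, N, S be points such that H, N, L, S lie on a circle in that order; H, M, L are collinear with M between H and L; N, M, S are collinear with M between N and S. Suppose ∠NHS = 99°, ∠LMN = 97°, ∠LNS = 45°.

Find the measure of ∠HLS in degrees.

1. ∠NLS = 81°  [cyclic HNLS, opposite ∠H+∠L]
2. ∠HMS = 97°  [vertical angles at M]
3. ∠LSN = 54°  [△NLS]
4. ∠LMS = 83°  [linear pair at M on HL]
5. ∠HLS = 43°  [△LMS]

∠HLS = 43°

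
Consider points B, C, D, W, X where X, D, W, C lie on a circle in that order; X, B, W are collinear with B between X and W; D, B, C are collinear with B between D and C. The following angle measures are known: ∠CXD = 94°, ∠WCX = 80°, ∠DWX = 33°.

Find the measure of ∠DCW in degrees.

∠DCW = 47°

1. ∠WDX = 100°  [cyclic XDWC, opposite ∠D+∠C]
2. ∠DXW = 47°  [△XDW]
3. ∠DCW = 47°  [same arc DW]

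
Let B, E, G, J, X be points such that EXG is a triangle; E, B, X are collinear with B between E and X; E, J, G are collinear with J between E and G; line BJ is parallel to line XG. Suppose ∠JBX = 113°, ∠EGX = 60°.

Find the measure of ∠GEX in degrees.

∠GEX = 53°

1. ∠EBJ = 67°  [linear pair at B on EX]
2. ∠BJE = 60°  [BJ∥XG, corresponding at J]
3. ∠BEJ = 53°  [△EBJ]
4. ∠GEX = 53°  [B on EX, J on EG]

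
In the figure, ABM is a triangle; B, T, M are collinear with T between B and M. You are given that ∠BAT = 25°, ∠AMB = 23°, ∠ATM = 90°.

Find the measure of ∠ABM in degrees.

∠ABM = 65°

1. ∠ATB = 90°  [linear pair at T on BM]
2. ∠ABT = 65°  [△ABT]
3. ∠ABM = 65°  [T on ray BM]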